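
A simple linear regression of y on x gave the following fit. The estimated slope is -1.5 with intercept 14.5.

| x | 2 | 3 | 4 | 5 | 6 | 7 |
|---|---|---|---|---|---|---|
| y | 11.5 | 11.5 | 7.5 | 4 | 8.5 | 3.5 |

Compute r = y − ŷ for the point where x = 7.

r = -0.5

ŷ = 14.5 − 1.5·7 = 4
r = 3.5 − 4 = -0.5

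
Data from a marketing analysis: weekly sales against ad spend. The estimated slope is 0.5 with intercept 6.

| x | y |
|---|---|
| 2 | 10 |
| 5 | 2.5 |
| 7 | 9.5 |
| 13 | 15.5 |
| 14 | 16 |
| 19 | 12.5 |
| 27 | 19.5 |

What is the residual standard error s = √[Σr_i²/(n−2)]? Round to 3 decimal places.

s = 3.795

x=2: ŷ = 6 + 0.5·2 = 7; r = 10 − 7 = 3
x=5: ŷ = 6 + 0.5·5 = 8.5; r = 2.5 − 8.5 = -6
x=7: ŷ = 6 + 0.5·7 = 9.5; r = 9.5 − 9.5 = 0
x=13: ŷ = 6 + 0.5·13 = 12.5; r = 15.5 − 12.5 = 3
x=14: ŷ = 6 + 0.5·14 = 13; r = 16 − 13 = 3
x=19: ŷ = 6 + 0.5·19 = 15.5; r = 12.5 − 15.5 = -3
x=27: ŷ = 6 + 0.5·27 = 19.5; r = 19.5 − 19.5 = 0
SSE = 9 + 36 + 0 + 9 + 9 + 9 + 0 = 72
s = √(72/5) = √14.4 ≈ 3.795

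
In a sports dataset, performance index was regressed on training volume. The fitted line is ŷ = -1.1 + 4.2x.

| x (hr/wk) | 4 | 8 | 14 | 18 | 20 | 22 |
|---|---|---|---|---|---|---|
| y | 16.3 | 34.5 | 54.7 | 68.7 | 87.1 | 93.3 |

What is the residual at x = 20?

e = 4.2

ŷ = -1.1 + 4.2·20 = 82.9
e = 87.1 − 82.9 = 4.2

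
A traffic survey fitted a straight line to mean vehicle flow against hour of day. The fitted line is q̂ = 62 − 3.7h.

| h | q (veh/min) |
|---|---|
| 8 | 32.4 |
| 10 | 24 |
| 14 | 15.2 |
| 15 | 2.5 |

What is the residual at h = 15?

r = -4

q̂ = 62 − 3.7·15 = 6.5
r = 2.5 − 6.5 = -4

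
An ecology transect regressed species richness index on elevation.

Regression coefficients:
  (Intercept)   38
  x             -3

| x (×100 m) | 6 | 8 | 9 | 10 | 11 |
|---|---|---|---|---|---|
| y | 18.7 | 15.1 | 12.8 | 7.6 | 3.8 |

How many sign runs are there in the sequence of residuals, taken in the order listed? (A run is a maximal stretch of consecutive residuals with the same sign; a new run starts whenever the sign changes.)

x=6: ŷ = 38 − 3·6 = 20; e = 18.7 − 20 = -1.3
x=8: ŷ = 38 − 3·8 = 14; e = 15.1 − 14 = 1.1
x=9: ŷ = 38 − 3·9 = 11; e = 12.8 − 11 = 1.8
x=10: ŷ = 38 − 3·10 = 8; e = 7.6 − 8 = -0.4
x=11: ŷ = 38 − 3·11 = 5; e = 3.8 − 5 = -1.2
Signs: − + + − −
Runs: −×1, +×2, −×2 → 3

3 runs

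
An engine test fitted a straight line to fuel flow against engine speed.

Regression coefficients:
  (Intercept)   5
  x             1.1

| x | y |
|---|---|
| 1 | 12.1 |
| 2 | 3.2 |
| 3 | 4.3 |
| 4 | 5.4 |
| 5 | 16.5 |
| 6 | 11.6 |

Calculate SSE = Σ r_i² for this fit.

x=1: ŷ = 5 + 1.1·1 = 6.1; r = 12.1 − 6.1 = 6
x=2: ŷ = 5 + 1.1·2 = 7.2; r = 3.2 − 7.2 = -4
x=3: ŷ = 5 + 1.1·3 = 8.3; r = 4.3 − 8.3 = -4
x=4: ŷ = 5 + 1.1·4 = 9.4; r = 5.4 − 9.4 = -4
x=5: ŷ = 5 + 1.1·5 = 10.5; r = 16.5 − 10.5 = 6
x=6: ŷ = 5 + 1.1·6 = 11.6; r = 11.6 − 11.6 = 0
SSE = 36 + 16 + 16 + 16 + 36 + 0 = 120

SSE = 120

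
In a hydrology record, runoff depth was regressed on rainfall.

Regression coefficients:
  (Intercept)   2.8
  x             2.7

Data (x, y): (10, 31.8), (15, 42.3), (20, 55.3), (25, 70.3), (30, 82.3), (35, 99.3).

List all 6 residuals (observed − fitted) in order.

x=10: ŷ = 2.8 + 2.7·10 = 29.8; r = 31.8 − 29.8 = 2
x=15: ŷ = 2.8 + 2.7·15 = 43.3; r = 42.3 − 43.3 = -1
x=20: ŷ = 2.8 + 2.7·20 = 56.8; r = 55.3 − 56.8 = -1.5
x=25: ŷ = 2.8 + 2.7·25 = 70.3; r = 70.3 − 70.3 = 0
x=30: ŷ = 2.8 + 2.7·30 = 83.8; r = 82.3 − 83.8 = -1.5
x=35: ŷ = 2.8 + 2.7·35 = 97.3; r = 99.3 − 97.3 = 2

2, -1, -1.5, 0, -1.5, 2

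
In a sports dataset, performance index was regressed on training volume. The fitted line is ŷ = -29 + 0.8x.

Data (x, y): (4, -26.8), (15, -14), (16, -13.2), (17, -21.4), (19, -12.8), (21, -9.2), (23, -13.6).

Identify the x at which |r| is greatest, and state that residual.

x=4: ŷ = -29 + 0.8·4 = -25.8; r = -26.8 − (-25.8) = -1
x=15: ŷ = -29 + 0.8·15 = -17; r = -14 − (-17) = 3
x=16: ŷ = -29 + 0.8·16 = -16.2; r = -13.2 − (-16.2) = 3
x=17: ŷ = -29 + 0.8·17 = -15.4; r = -21.4 − (-15.4) = -6
x=19: ŷ = -29 + 0.8·19 = -13.8; r = -12.8 − (-13.8) = 1
x=21: ŷ = -29 + 0.8·21 = -12.2; r = -9.2 − (-12.2) = 3
x=23: ŷ = -29 + 0.8·23 = -10.6; r = -13.6 − (-10.6) = -3
Largest |r| is 6 at x = 17, residual -6.

x = 17, r = -6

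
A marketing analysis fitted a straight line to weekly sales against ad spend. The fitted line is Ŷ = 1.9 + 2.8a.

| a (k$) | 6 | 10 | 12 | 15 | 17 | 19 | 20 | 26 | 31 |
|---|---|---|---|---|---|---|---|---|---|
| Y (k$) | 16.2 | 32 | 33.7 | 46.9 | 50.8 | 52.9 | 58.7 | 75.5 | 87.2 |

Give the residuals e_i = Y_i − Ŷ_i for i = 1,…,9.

-2.5, 2.1, -1.8, 3, 1.3, -2.2, 0.8, 0.8, -1.5

a=6: Ŷ = 1.9 + 2.8·6 = 18.7; e = 16.2 − 18.7 = -2.5
a=10: Ŷ = 1.9 + 2.8·10 = 29.9; e = 32 − 29.9 = 2.1
a=12: Ŷ = 1.9 + 2.8·12 = 35.5; e = 33.7 − 35.5 = -1.8
a=15: Ŷ = 1.9 + 2.8·15 = 43.9; e = 46.9 − 43.9 = 3
a=17: Ŷ = 1.9 + 2.8·17 = 49.5; e = 50.8 − 49.5 = 1.3
a=19: Ŷ = 1.9 + 2.8·19 = 55.1; e = 52.9 − 55.1 = -2.2
a=20: Ŷ = 1.9 + 2.8·20 = 57.9; e = 58.7 − 57.9 = 0.8
a=26: Ŷ = 1.9 + 2.8·26 = 74.7; e = 75.5 − 74.7 = 0.8
a=31: Ŷ = 1.9 + 2.8·31 = 88.7; e = 87.2 − 88.7 = -1.5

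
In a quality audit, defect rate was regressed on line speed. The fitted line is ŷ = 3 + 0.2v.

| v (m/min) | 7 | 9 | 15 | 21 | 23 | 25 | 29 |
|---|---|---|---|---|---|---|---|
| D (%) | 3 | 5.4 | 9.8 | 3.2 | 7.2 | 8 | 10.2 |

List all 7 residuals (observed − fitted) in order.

-1.4, 0.6, 3.8, -4, -0.4, 0, 1.4

v=7: ŷ = 3 + 0.2·7 = 4.4; e = 3 − 4.4 = -1.4
v=9: ŷ = 3 + 0.2·9 = 4.8; e = 5.4 − 4.8 = 0.6
v=15: ŷ = 3 + 0.2·15 = 6; e = 9.8 − 6 = 3.8
v=21: ŷ = 3 + 0.2·21 = 7.2; e = 3.2 − 7.2 = -4
v=23: ŷ = 3 + 0.2·23 = 7.6; e = 7.2 − 7.6 = -0.4
v=25: ŷ = 3 + 0.2·25 = 8; e = 8 − 8 = 0
v=29: ŷ = 3 + 0.2·29 = 8.8; e = 10.2 − 8.8 = 1.4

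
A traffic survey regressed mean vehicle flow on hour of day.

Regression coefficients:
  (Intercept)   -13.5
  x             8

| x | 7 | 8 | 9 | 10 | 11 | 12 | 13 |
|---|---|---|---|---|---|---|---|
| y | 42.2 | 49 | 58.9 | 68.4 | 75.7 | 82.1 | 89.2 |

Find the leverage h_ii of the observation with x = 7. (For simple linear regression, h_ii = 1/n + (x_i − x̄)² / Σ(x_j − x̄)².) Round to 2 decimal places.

h = 0.46

x̄ = (7 + 8 + 9 + 10 + 11 + 12 + 13)/7 = 10
Σ(x − x̄)² = 9 + 4 + 1 + 0 + 1 + 4 + 9 = 28
h = 1/7 + (-3)²/28 = 0.142857 + 0.321429 = 0.46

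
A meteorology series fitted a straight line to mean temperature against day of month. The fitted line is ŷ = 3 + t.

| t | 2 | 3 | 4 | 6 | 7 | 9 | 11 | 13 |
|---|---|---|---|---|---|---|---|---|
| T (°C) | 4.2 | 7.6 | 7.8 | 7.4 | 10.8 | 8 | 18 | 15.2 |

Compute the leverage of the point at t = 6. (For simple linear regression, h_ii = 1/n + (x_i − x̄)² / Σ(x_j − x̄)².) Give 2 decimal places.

t̄ = (2 + 3 + 4 + 6 + 7 + 9 + 11 + 13)/8 = 6.875
Σ(t − t̄)² = 23.7656 + 15.0156 + 8.26562 + 0.765625 + 0.015625 + 4.51562 + 17.0156 + 37.5156 = 106.875
h = 1/8 + (-0.875)²/106.875 = 0.125 + 0.00716374 = 0.13

h = 0.13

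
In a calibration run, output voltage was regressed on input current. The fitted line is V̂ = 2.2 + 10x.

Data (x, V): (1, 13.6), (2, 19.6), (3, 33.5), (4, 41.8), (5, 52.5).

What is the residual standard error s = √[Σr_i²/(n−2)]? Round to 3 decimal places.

s = 1.885

x=1: V̂ = 2.2 + 10·1 = 12.2; r = 13.6 − 12.2 = 1.4
x=2: V̂ = 2.2 + 10·2 = 22.2; r = 19.6 − 22.2 = -2.6
x=3: V̂ = 2.2 + 10·3 = 32.2; r = 33.5 − 32.2 = 1.3
x=4: V̂ = 2.2 + 10·4 = 42.2; r = 41.8 − 42.2 = -0.4
x=5: V̂ = 2.2 + 10·5 = 52.2; r = 52.5 − 52.2 = 0.3
SSE = 1.96 + 6.76 + 1.69 + 0.16 + 0.09 = 10.66
s = √(10.66/3) = √3.55333 ≈ 1.885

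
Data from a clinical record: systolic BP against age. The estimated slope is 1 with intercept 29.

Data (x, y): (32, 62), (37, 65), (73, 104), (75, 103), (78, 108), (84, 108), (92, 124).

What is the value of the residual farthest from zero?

e = -5

x=32: ŷ = 29 + 32 = 61; e = 62 − 61 = 1
x=37: ŷ = 29 + 37 = 66; e = 65 − 66 = -1
x=73: ŷ = 29 + 73 = 102; e = 104 − 102 = 2
x=75: ŷ = 29 + 75 = 104; e = 103 − 104 = -1
x=78: ŷ = 29 + 78 = 107; e = 108 − 107 = 1
x=84: ŷ = 29 + 84 = 113; e = 108 − 113 = -5
x=92: ŷ = 29 + 92 = 121; e = 124 − 121 = 3
Largest |e| is 5 at x = 84, residual -5.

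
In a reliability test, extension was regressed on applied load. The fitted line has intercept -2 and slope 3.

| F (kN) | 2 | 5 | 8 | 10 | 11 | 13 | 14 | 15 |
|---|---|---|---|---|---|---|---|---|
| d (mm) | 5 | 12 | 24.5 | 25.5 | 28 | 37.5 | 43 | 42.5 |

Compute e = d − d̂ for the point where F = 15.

d̂ = -2 + 3·15 = 43
e = 42.5 − 43 = -0.5

e = -0.5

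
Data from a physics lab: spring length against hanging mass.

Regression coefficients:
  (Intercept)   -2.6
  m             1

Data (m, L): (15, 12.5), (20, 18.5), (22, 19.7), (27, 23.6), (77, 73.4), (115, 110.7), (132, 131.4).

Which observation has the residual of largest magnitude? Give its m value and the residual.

m = 132, r = 2

m=15: ŷ = -2.6 + 15 = 12.4; r = 12.5 − 12.4 = 0.1
m=20: ŷ = -2.6 + 20 = 17.4; r = 18.5 − 17.4 = 1.1
m=22: ŷ = -2.6 + 22 = 19.4; r = 19.7 − 19.4 = 0.3
m=27: ŷ = -2.6 + 27 = 24.4; r = 23.6 − 24.4 = -0.8
m=77: ŷ = -2.6 + 77 = 74.4; r = 73.4 − 74.4 = -1
m=115: ŷ = -2.6 + 115 = 112.4; r = 110.7 − 112.4 = -1.7
m=132: ŷ = -2.6 + 132 = 129.4; r = 131.4 − 129.4 = 2
Largest |r| is 2 at m = 132, residual 2.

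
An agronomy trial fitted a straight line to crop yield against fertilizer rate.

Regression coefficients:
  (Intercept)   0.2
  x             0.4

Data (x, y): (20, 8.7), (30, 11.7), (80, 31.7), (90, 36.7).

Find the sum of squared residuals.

SSE = 1

x=20: ŷ = 0.2 + 0.4·20 = 8.2; r = 8.7 − 8.2 = 0.5
x=30: ŷ = 0.2 + 0.4·30 = 12.2; r = 11.7 − 12.2 = -0.5
x=80: ŷ = 0.2 + 0.4·80 = 32.2; r = 31.7 − 32.2 = -0.5
x=90: ŷ = 0.2 + 0.4·90 = 36.2; r = 36.7 − 36.2 = 0.5
SSE = 0.25 + 0.25 + 0.25 + 0.25 = 1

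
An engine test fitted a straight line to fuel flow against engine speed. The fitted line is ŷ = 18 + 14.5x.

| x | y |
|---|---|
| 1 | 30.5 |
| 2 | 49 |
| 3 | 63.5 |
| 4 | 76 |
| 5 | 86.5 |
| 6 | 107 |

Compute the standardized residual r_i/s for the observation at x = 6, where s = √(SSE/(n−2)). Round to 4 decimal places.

0.7071

x=1: ŷ = 18 + 14.5·1 = 32.5; r = 30.5 − 32.5 = -2
x=2: ŷ = 18 + 14.5·2 = 47; r = 49 − 47 = 2
x=3: ŷ = 18 + 14.5·3 = 61.5; r = 63.5 − 61.5 = 2
x=4: ŷ = 18 + 14.5·4 = 76; r = 76 − 76 = 0
x=5: ŷ = 18 + 14.5·5 = 90.5; r = 86.5 − 90.5 = -4
x=6: ŷ = 18 + 14.5·6 = 105; r = 107 − 105 = 2
SSE = 4 + 4 + 4 + 0 + 16 + 4 = 32
s = √(32/4) = 2.82843
r/s = 2 / 2.82843 = 0.7071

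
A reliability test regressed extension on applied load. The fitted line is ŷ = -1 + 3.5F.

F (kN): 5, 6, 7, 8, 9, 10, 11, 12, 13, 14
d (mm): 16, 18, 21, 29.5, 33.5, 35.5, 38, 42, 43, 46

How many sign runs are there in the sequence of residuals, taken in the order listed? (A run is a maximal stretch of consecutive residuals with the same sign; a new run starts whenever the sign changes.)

F=5: ŷ = -1 + 3.5·5 = 16.5; e = 16 − 16.5 = -0.5
F=6: ŷ = -1 + 3.5·6 = 20; e = 18 − 20 = -2
F=7: ŷ = -1 + 3.5·7 = 23.5; e = 21 − 23.5 = -2.5
F=8: ŷ = -1 + 3.5·8 = 27; e = 29.5 − 27 = 2.5
F=9: ŷ = -1 + 3.5·9 = 30.5; e = 33.5 − 30.5 = 3
F=10: ŷ = -1 + 3.5·10 = 34; e = 35.5 − 34 = 1.5
F=11: ŷ = -1 + 3.5·11 = 37.5; e = 38 − 37.5 = 0.5
F=12: ŷ = -1 + 3.5·12 = 41; e = 42 − 41 = 1
F=13: ŷ = -1 + 3.5·13 = 44.5; e = 43 − 44.5 = -1.5
F=14: ŷ = -1 + 3.5·14 = 48; e = 46 − 48 = -2
Signs: − − − + + + + + − −
Runs: −×3, +×5, −×2 → 3

3 runs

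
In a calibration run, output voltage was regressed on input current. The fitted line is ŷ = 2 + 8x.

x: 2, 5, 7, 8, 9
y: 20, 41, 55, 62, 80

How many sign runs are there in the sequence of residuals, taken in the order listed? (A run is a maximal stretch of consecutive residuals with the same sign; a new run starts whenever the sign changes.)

x=2: ŷ = 2 + 8·2 = 18; e = 20 − 18 = 2
x=5: ŷ = 2 + 8·5 = 42; e = 41 − 42 = -1
x=7: ŷ = 2 + 8·7 = 58; e = 55 − 58 = -3
x=8: ŷ = 2 + 8·8 = 66; e = 62 − 66 = -4
x=9: ŷ = 2 + 8·9 = 74; e = 80 − 74 = 6
Signs: + − − − +
Runs: +×1, −×3, +×1 → 3

3 runs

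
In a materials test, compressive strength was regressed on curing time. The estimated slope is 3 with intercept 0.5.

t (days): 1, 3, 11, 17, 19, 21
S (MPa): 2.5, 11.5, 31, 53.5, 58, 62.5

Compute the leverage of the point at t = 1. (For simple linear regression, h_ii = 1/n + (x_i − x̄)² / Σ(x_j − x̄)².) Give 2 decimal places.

t̄ = (1 + 3 + 11 + 17 + 19 + 21)/6 = 12
Σ(t − t̄)² = 121 + 81 + 1 + 25 + 49 + 81 = 358
h = 1/6 + (-11)²/358 = 0.166667 + 0.337989 = 0.50

h = 0.50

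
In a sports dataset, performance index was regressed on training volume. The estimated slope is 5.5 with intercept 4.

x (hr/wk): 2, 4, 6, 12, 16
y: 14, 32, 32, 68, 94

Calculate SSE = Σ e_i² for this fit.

x=2: ŷ = 4 + 5.5·2 = 15; e = 14 − 15 = -1
x=4: ŷ = 4 + 5.5·4 = 26; e = 32 − 26 = 6
x=6: ŷ = 4 + 5.5·6 = 37; e = 32 − 37 = -5
x=12: ŷ = 4 + 5.5·12 = 70; e = 68 − 70 = -2
x=16: ŷ = 4 + 5.5·16 = 92; e = 94 − 92 = 2
SSE = 1 + 36 + 25 + 4 + 4 = 70

SSE = 70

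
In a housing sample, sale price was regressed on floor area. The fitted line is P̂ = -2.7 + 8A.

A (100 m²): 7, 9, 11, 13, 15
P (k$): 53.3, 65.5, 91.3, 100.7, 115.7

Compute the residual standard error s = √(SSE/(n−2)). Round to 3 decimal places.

s = 4.217

A=7: P̂ = -2.7 + 8·7 = 53.3; r = 53.3 − 53.3 = 0
A=9: P̂ = -2.7 + 8·9 = 69.3; r = 65.5 − 69.3 = -3.8
A=11: P̂ = -2.7 + 8·11 = 85.3; r = 91.3 − 85.3 = 6
A=13: P̂ = -2.7 + 8·13 = 101.3; r = 100.7 − 101.3 = -0.6
A=15: P̂ = -2.7 + 8·15 = 117.3; r = 115.7 − 117.3 = -1.6
SSE = 0 + 14.44 + 36 + 0.36 + 2.56 = 53.36
s = √(53.36/3) = √17.7867 ≈ 4.217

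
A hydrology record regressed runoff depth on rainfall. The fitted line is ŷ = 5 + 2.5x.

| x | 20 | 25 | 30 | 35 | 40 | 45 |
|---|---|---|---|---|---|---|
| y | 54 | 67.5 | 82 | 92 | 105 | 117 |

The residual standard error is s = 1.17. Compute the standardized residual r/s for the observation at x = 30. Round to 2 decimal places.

1.71

ŷ = 5 + 2.5·30 = 80
r = 82 − 80 = 2
r/s = 2 / 1.17 = 1.71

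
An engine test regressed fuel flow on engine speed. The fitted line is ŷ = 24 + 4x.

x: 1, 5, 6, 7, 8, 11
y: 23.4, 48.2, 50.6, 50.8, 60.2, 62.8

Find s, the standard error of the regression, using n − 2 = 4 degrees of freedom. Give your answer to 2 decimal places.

x=1: ŷ = 24 + 4·1 = 28; r = 23.4 − 28 = -4.6
x=5: ŷ = 24 + 4·5 = 44; r = 48.2 − 44 = 4.2
x=6: ŷ = 24 + 4·6 = 48; r = 50.6 − 48 = 2.6
x=7: ŷ = 24 + 4·7 = 52; r = 50.8 − 52 = -1.2
x=8: ŷ = 24 + 4·8 = 56; r = 60.2 − 56 = 4.2
x=11: ŷ = 24 + 4·11 = 68; r = 62.8 − 68 = -5.2
SSE = 21.16 + 17.64 + 6.76 + 1.44 + 17.64 + 27.04 = 91.68
s = √(91.68/4) = √22.92 ≈ 4.79

s = 4.79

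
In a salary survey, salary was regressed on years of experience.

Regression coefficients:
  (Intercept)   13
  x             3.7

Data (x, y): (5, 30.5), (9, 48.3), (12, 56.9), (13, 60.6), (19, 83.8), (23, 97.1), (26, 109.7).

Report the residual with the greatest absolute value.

x=5: ŷ = 13 + 3.7·5 = 31.5; e = 30.5 − 31.5 = -1
x=9: ŷ = 13 + 3.7·9 = 46.3; e = 48.3 − 46.3 = 2
x=12: ŷ = 13 + 3.7·12 = 57.4; e = 56.9 − 57.4 = -0.5
x=13: ŷ = 13 + 3.7·13 = 61.1; e = 60.6 − 61.1 = -0.5
x=19: ŷ = 13 + 3.7·19 = 83.3; e = 83.8 − 83.3 = 0.5
x=23: ŷ = 13 + 3.7·23 = 98.1; e = 97.1 − 98.1 = -1
x=26: ŷ = 13 + 3.7·26 = 109.2; e = 109.7 − 109.2 = 0.5
Largest |e| is 2 at x = 9, residual 2.

e = 2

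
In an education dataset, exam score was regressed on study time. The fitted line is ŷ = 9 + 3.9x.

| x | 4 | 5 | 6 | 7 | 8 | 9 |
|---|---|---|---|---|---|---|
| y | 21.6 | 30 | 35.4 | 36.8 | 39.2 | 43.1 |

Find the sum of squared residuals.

x=4: ŷ = 9 + 3.9·4 = 24.6; e = 21.6 − 24.6 = -3
x=5: ŷ = 9 + 3.9·5 = 28.5; e = 30 − 28.5 = 1.5
x=6: ŷ = 9 + 3.9·6 = 32.4; e = 35.4 − 32.4 = 3
x=7: ŷ = 9 + 3.9·7 = 36.3; e = 36.8 − 36.3 = 0.5
x=8: ŷ = 9 + 3.9·8 = 40.2; e = 39.2 − 40.2 = -1
x=9: ŷ = 9 + 3.9·9 = 44.1; e = 43.1 − 44.1 = -1
SSE = 9 + 2.25 + 9 + 0.25 + 1 + 1 = 22.5

SSE = 22.5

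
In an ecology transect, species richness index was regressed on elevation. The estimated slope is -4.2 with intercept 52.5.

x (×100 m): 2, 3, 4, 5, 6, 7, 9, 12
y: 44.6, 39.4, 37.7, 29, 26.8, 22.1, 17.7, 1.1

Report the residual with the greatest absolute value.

x=2: ŷ = 52.5 − 4.2·2 = 44.1; r = 44.6 − 44.1 = 0.5
x=3: ŷ = 52.5 − 4.2·3 = 39.9; r = 39.4 − 39.9 = -0.5
x=4: ŷ = 52.5 − 4.2·4 = 35.7; r = 37.7 − 35.7 = 2
x=5: ŷ = 52.5 − 4.2·5 = 31.5; r = 29 − 31.5 = -2.5
x=6: ŷ = 52.5 − 4.2·6 = 27.3; r = 26.8 − 27.3 = -0.5
x=7: ŷ = 52.5 − 4.2·7 = 23.1; r = 22.1 − 23.1 = -1
x=9: ŷ = 52.5 − 4.2·9 = 14.7; r = 17.7 − 14.7 = 3
x=12: ŷ = 52.5 − 4.2·12 = 2.1; r = 1.1 − 2.1 = -1
Largest |r| is 3 at x = 9, residual 3.

r = 3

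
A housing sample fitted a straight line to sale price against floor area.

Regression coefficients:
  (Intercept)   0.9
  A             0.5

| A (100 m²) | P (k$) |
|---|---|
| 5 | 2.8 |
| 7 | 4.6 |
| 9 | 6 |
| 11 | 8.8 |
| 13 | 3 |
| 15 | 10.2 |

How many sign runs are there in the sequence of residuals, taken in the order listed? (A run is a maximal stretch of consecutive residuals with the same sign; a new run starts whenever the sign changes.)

4 runs

A=5: P̂ = 0.9 + 0.5·5 = 3.4; r = 2.8 − 3.4 = -0.6
A=7: P̂ = 0.9 + 0.5·7 = 4.4; r = 4.6 − 4.4 = 0.2
A=9: P̂ = 0.9 + 0.5·9 = 5.4; r = 6 − 5.4 = 0.6
A=11: P̂ = 0.9 + 0.5·11 = 6.4; r = 8.8 − 6.4 = 2.4
A=13: P̂ = 0.9 + 0.5·13 = 7.4; r = 3 − 7.4 = -4.4
A=15: P̂ = 0.9 + 0.5·15 = 8.4; r = 10.2 − 8.4 = 1.8
Signs: − + + + − +
Runs: −×1, +×3, −×1, +×1 → 4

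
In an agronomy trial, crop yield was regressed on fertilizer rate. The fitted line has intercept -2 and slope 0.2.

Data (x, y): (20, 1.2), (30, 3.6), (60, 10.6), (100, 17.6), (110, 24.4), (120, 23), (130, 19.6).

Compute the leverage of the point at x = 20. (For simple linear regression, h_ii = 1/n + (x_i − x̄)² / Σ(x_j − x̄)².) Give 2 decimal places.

x̄ = (20 + 30 + 60 + 100 + 110 + 120 + 130)/7 = 81.4286
Σ(x − x̄)² = 3773.47 + 2644.9 + 459.184 + 344.898 + 816.327 + 1487.76 + 2359.18 = 11885.7
h = 1/7 + (-61.4286)²/11885.7 = 0.142857 + 0.317479 = 0.46

h = 0.46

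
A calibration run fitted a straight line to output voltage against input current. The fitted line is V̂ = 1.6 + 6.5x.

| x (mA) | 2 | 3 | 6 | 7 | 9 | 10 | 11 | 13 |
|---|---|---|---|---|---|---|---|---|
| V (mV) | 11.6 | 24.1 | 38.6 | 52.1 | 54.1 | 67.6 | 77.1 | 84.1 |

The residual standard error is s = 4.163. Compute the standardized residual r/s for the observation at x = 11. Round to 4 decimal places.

V̂ = 1.6 + 6.5·11 = 73.1
r = 77.1 − 73.1 = 4
r/s = 4 / 4.163 = 0.9608

0.9608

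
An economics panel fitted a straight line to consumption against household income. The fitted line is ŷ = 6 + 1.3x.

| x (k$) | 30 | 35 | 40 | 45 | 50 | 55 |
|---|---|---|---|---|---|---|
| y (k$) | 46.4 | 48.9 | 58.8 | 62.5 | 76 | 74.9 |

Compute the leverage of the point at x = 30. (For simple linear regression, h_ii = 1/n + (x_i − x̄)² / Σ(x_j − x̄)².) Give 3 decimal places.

h = 0.524

x̄ = (30 + 35 + 40 + 45 + 50 + 55)/6 = 42.5
Σ(x − x̄)² = 156.25 + 56.25 + 6.25 + 6.25 + 56.25 + 156.25 = 437.5
h = 1/6 + (-12.5)²/437.5 = 0.166667 + 0.357143 = 0.524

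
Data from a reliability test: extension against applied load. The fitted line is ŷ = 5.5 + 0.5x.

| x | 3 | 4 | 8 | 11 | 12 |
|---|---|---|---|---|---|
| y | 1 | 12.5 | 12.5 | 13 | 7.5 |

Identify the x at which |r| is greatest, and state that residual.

x=3: ŷ = 5.5 + 0.5·3 = 7; r = 1 − 7 = -6
x=4: ŷ = 5.5 + 0.5·4 = 7.5; r = 12.5 − 7.5 = 5
x=8: ŷ = 5.5 + 0.5·8 = 9.5; r = 12.5 − 9.5 = 3
x=11: ŷ = 5.5 + 0.5·11 = 11; r = 13 − 11 = 2
x=12: ŷ = 5.5 + 0.5·12 = 11.5; r = 7.5 − 11.5 = -4
Largest |r| is 6 at x = 3, residual -6.

x = 3, r = -6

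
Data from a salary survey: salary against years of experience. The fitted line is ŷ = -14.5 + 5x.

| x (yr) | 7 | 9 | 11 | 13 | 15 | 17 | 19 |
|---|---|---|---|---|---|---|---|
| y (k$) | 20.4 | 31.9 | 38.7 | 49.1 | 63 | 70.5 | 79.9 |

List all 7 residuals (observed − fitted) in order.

x=7: ŷ = -14.5 + 5·7 = 20.5; e = 20.4 − 20.5 = -0.1
x=9: ŷ = -14.5 + 5·9 = 30.5; e = 31.9 − 30.5 = 1.4
x=11: ŷ = -14.5 + 5·11 = 40.5; e = 38.7 − 40.5 = -1.8
x=13: ŷ = -14.5 + 5·13 = 50.5; e = 49.1 − 50.5 = -1.4
x=15: ŷ = -14.5 + 5·15 = 60.5; e = 63 − 60.5 = 2.5
x=17: ŷ = -14.5 + 5·17 = 70.5; e = 70.5 − 70.5 = 0
x=19: ŷ = -14.5 + 5·19 = 80.5; e = 79.9 − 80.5 = -0.6

-0.1, 1.4, -1.8, -1.4, 2.5, 0, -0.6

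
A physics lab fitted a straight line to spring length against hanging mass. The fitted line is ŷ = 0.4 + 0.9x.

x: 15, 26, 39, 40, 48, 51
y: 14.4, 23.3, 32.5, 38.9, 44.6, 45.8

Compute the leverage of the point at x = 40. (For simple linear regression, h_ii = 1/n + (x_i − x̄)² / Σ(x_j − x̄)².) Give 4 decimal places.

h = 0.1798

x̄ = (15 + 26 + 39 + 40 + 48 + 51)/6 = 36.5
Σ(x − x̄)² = 462.25 + 110.25 + 6.25 + 12.25 + 132.25 + 210.25 = 933.5
h = 1/6 + (3.5)²/933.5 = 0.166667 + 0.0131227 = 0.1798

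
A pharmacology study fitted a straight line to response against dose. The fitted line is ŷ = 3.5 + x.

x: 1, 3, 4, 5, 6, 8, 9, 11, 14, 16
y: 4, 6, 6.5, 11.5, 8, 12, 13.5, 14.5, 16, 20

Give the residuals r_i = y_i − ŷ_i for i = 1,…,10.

x=1: ŷ = 3.5 + 1 = 4.5; r = 4 − 4.5 = -0.5
x=3: ŷ = 3.5 + 3 = 6.5; r = 6 − 6.5 = -0.5
x=4: ŷ = 3.5 + 4 = 7.5; r = 6.5 − 7.5 = -1
x=5: ŷ = 3.5 + 5 = 8.5; r = 11.5 − 8.5 = 3
x=6: ŷ = 3.5 + 6 = 9.5; r = 8 − 9.5 = -1.5
x=8: ŷ = 3.5 + 8 = 11.5; r = 12 − 11.5 = 0.5
x=9: ŷ = 3.5 + 9 = 12.5; r = 13.5 − 12.5 = 1
x=11: ŷ = 3.5 + 11 = 14.5; r = 14.5 − 14.5 = 0
x=14: ŷ = 3.5 + 14 = 17.5; r = 16 − 17.5 = -1.5
x=16: ŷ = 3.5 + 16 = 19.5; r = 20 − 19.5 = 0.5

-0.5, -0.5, -1, 3, -1.5, 0.5, 1, 0, -1.5, 0.5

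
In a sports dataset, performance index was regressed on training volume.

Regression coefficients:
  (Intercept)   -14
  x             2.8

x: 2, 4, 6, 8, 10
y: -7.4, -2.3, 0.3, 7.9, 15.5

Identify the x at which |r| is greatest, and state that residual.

x = 6, r = -2.5

x=2: ŷ = -14 + 2.8·2 = -8.4; r = -7.4 − (-8.4) = 1
x=4: ŷ = -14 + 2.8·4 = -2.8; r = -2.3 − (-2.8) = 0.5
x=6: ŷ = -14 + 2.8·6 = 2.8; r = 0.3 − 2.8 = -2.5
x=8: ŷ = -14 + 2.8·8 = 8.4; r = 7.9 − 8.4 = -0.5
x=10: ŷ = -14 + 2.8·10 = 14; r = 15.5 − 14 = 1.5
Largest |r| is 2.5 at x = 6, residual -2.5.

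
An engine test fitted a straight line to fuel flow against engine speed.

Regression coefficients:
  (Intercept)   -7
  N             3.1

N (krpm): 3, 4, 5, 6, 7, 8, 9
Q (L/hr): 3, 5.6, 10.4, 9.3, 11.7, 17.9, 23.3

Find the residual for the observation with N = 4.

Q̂ = -7 + 3.1·4 = 5.4
r = 5.6 − 5.4 = 0.2

r = 0.2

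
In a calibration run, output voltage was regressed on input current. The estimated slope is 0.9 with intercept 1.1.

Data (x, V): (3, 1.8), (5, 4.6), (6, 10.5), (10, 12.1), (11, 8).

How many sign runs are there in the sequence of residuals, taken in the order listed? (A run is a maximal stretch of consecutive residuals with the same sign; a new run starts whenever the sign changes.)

x=3: ŷ = 1.1 + 0.9·3 = 3.8; r = 1.8 − 3.8 = -2
x=5: ŷ = 1.1 + 0.9·5 = 5.6; r = 4.6 − 5.6 = -1
x=6: ŷ = 1.1 + 0.9·6 = 6.5; r = 10.5 − 6.5 = 4
x=10: ŷ = 1.1 + 0.9·10 = 10.1; r = 12.1 − 10.1 = 2
x=11: ŷ = 1.1 + 0.9·11 = 11; r = 8 − 11 = -3
Signs: − − + + −
Runs: −×2, +×2, −×1 → 3

3 runs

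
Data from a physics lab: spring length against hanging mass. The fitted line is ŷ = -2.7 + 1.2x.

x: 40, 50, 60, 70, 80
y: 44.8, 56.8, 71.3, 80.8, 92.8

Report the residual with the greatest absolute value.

x=40: ŷ = -2.7 + 1.2·40 = 45.3; e = 44.8 − 45.3 = -0.5
x=50: ŷ = -2.7 + 1.2·50 = 57.3; e = 56.8 − 57.3 = -0.5
x=60: ŷ = -2.7 + 1.2·60 = 69.3; e = 71.3 − 69.3 = 2
x=70: ŷ = -2.7 + 1.2·70 = 81.3; e = 80.8 − 81.3 = -0.5
x=80: ŷ = -2.7 + 1.2·80 = 93.3; e = 92.8 − 93.3 = -0.5
Largest |e| is 2 at x = 60, residual 2.

e = 2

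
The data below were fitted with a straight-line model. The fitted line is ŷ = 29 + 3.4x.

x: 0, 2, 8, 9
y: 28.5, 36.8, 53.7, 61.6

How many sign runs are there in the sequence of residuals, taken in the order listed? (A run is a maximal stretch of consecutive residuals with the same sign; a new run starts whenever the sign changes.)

x=0: ŷ = 29 + 3.4·0 = 29; e = 28.5 − 29 = -0.5
x=2: ŷ = 29 + 3.4·2 = 35.8; e = 36.8 − 35.8 = 1
x=8: ŷ = 29 + 3.4·8 = 56.2; e = 53.7 − 56.2 = -2.5
x=9: ŷ = 29 + 3.4·9 = 59.6; e = 61.6 − 59.6 = 2
Signs: − + − +
Runs: −×1, +×1, −×1, +×1 → 4

4 runs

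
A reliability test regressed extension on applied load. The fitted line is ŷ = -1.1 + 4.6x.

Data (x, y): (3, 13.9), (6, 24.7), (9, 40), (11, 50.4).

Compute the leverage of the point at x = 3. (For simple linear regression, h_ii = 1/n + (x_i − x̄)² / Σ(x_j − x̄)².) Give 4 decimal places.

h = 0.7415

x̄ = (3 + 6 + 9 + 11)/4 = 7.25
Σ(x − x̄)² = 18.0625 + 1.5625 + 3.0625 + 14.0625 = 36.75
h = 1/4 + (-4.25)²/36.75 = 0.25 + 0.491497 = 0.7415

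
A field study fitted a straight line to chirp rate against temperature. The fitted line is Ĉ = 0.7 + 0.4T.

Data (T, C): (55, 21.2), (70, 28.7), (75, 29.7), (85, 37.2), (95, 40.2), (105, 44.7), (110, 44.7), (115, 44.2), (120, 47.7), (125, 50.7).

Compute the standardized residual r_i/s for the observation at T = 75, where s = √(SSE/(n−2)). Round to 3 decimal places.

T=55: Ĉ = 0.7 + 0.4·55 = 22.7; r = 21.2 − 22.7 = -1.5
T=70: Ĉ = 0.7 + 0.4·70 = 28.7; r = 28.7 − 28.7 = 0
T=75: Ĉ = 0.7 + 0.4·75 = 30.7; r = 29.7 − 30.7 = -1
T=85: Ĉ = 0.7 + 0.4·85 = 34.7; r = 37.2 − 34.7 = 2.5
T=95: Ĉ = 0.7 + 0.4·95 = 38.7; r = 40.2 − 38.7 = 1.5
T=105: Ĉ = 0.7 + 0.4·105 = 42.7; r = 44.7 − 42.7 = 2
T=110: Ĉ = 0.7 + 0.4·110 = 44.7; r = 44.7 − 44.7 = 0
T=115: Ĉ = 0.7 + 0.4·115 = 46.7; r = 44.2 − 46.7 = -2.5
T=120: Ĉ = 0.7 + 0.4·120 = 48.7; r = 47.7 − 48.7 = -1
T=125: Ĉ = 0.7 + 0.4·125 = 50.7; r = 50.7 − 50.7 = 0
SSE = 2.25 + 0 + 1 + 6.25 + 2.25 + 4 + 0 + 6.25 + 1 + 0 = 23
s = √(23/8) = 1.69558
r/s = -1 / 1.69558 = -0.590

-0.590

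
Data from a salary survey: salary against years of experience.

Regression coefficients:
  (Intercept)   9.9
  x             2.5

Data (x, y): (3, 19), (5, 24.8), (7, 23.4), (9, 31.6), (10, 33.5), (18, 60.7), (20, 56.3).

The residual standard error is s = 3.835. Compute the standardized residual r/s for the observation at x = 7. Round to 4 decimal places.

ŷ = 9.9 + 2.5·7 = 27.4
r = 23.4 − 27.4 = -4
r/s = -4 / 3.835 = -1.0430

-1.0430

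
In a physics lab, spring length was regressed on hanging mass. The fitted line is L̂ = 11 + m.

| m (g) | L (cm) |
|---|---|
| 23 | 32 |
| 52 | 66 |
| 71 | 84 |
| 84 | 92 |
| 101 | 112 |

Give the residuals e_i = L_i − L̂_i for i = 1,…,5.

-2, 3, 2, -3, 0

m=23: L̂ = 11 + 23 = 34; e = 32 − 34 = -2
m=52: L̂ = 11 + 52 = 63; e = 66 − 63 = 3
m=71: L̂ = 11 + 71 = 82; e = 84 − 82 = 2
m=84: L̂ = 11 + 84 = 95; e = 92 − 95 = -3
m=101: L̂ = 11 + 101 = 112; e = 112 − 112 = 0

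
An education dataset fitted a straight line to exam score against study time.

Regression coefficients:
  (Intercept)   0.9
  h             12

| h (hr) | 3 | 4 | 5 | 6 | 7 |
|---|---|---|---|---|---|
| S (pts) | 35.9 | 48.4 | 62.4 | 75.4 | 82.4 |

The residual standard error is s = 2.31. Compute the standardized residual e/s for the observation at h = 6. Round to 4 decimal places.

1.0823

ŷ = 0.9 + 12·6 = 72.9
e = 75.4 − 72.9 = 2.5
e/s = 2.5 / 2.31 = 1.0823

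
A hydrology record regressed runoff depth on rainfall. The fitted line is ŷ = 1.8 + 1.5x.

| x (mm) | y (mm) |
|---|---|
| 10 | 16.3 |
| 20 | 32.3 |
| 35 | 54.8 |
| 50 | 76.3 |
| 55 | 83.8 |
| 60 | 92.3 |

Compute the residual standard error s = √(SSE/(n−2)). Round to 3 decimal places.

s = 0.612

x=10: ŷ = 1.8 + 1.5·10 = 16.8; e = 16.3 − 16.8 = -0.5
x=20: ŷ = 1.8 + 1.5·20 = 31.8; e = 32.3 − 31.8 = 0.5
x=35: ŷ = 1.8 + 1.5·35 = 54.3; e = 54.8 − 54.3 = 0.5
x=50: ŷ = 1.8 + 1.5·50 = 76.8; e = 76.3 − 76.8 = -0.5
x=55: ŷ = 1.8 + 1.5·55 = 84.3; e = 83.8 − 84.3 = -0.5
x=60: ŷ = 1.8 + 1.5·60 = 91.8; e = 92.3 − 91.8 = 0.5
SSE = 0.25 + 0.25 + 0.25 + 0.25 + 0.25 + 0.25 = 1.5
s = √(1.5/4) = √0.375 ≈ 0.612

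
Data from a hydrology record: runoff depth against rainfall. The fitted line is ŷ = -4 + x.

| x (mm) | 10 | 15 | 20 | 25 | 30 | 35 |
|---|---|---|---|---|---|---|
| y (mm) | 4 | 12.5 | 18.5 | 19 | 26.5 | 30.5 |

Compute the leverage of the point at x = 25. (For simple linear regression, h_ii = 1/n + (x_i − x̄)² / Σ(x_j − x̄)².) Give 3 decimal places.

x̄ = (10 + 15 + 20 + 25 + 30 + 35)/6 = 22.5
Σ(x − x̄)² = 156.25 + 56.25 + 6.25 + 6.25 + 56.25 + 156.25 = 437.5
h = 1/6 + (2.5)²/437.5 = 0.166667 + 0.0142857 = 0.181

h = 0.181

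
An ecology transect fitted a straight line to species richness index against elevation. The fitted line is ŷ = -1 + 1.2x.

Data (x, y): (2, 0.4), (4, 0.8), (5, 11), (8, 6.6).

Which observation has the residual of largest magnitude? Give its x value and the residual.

x=2: ŷ = -1 + 1.2·2 = 1.4; r = 0.4 − 1.4 = -1
x=4: ŷ = -1 + 1.2·4 = 3.8; r = 0.8 − 3.8 = -3
x=5: ŷ = -1 + 1.2·5 = 5; r = 11 − 5 = 6
x=8: ŷ = -1 + 1.2·8 = 8.6; r = 6.6 − 8.6 = -2
Largest |r| is 6 at x = 5, residual 6.

x = 5, r = 6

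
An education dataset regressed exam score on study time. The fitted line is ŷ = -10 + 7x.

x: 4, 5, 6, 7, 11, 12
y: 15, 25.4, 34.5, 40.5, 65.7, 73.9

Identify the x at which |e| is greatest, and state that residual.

x=4: ŷ = -10 + 7·4 = 18; e = 15 − 18 = -3
x=5: ŷ = -10 + 7·5 = 25; e = 25.4 − 25 = 0.4
x=6: ŷ = -10 + 7·6 = 32; e = 34.5 − 32 = 2.5
x=7: ŷ = -10 + 7·7 = 39; e = 40.5 − 39 = 1.5
x=11: ŷ = -10 + 7·11 = 67; e = 65.7 − 67 = -1.3
x=12: ŷ = -10 + 7·12 = 74; e = 73.9 − 74 = -0.1
Largest |e| is 3 at x = 4, residual -3.

x = 4, e = -3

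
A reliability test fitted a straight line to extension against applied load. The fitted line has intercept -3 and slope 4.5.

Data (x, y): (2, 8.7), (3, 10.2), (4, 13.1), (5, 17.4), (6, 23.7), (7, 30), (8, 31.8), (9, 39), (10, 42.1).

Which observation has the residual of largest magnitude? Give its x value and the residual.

x = 2, e = 2.7

x=2: ŷ = -3 + 4.5·2 = 6; e = 8.7 − 6 = 2.7
x=3: ŷ = -3 + 4.5·3 = 10.5; e = 10.2 − 10.5 = -0.3
x=4: ŷ = -3 + 4.5·4 = 15; e = 13.1 − 15 = -1.9
x=5: ŷ = -3 + 4.5·5 = 19.5; e = 17.4 − 19.5 = -2.1
x=6: ŷ = -3 + 4.5·6 = 24; e = 23.7 − 24 = -0.3
x=7: ŷ = -3 + 4.5·7 = 28.5; e = 30 − 28.5 = 1.5
x=8: ŷ = -3 + 4.5·8 = 33; e = 31.8 − 33 = -1.2
x=9: ŷ = -3 + 4.5·9 = 37.5; e = 39 − 37.5 = 1.5
x=10: ŷ = -3 + 4.5·10 = 42; e = 42.1 − 42 = 0.1
Largest |e| is 2.7 at x = 2, residual 2.7.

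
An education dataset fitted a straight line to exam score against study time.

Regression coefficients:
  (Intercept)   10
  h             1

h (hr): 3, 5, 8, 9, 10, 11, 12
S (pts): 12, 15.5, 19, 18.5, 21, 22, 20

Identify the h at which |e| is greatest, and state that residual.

h=3: ŷ = 10 + 3 = 13; e = 12 − 13 = -1
h=5: ŷ = 10 + 5 = 15; e = 15.5 − 15 = 0.5
h=8: ŷ = 10 + 8 = 18; e = 19 − 18 = 1
h=9: ŷ = 10 + 9 = 19; e = 18.5 − 19 = -0.5
h=10: ŷ = 10 + 10 = 20; e = 21 − 20 = 1
h=11: ŷ = 10 + 11 = 21; e = 22 − 21 = 1
h=12: ŷ = 10 + 12 = 22; e = 20 − 22 = -2
Largest |e| is 2 at h = 12, residual -2.

h = 12, e = -2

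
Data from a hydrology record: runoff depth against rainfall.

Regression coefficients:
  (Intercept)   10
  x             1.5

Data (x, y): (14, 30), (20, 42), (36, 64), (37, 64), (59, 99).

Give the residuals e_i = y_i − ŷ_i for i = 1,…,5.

-1, 2, 0, -1.5, 0.5

x=14: ŷ = 10 + 1.5·14 = 31; e = 30 − 31 = -1
x=20: ŷ = 10 + 1.5·20 = 40; e = 42 − 40 = 2
x=36: ŷ = 10 + 1.5·36 = 64; e = 64 − 64 = 0
x=37: ŷ = 10 + 1.5·37 = 65.5; e = 64 − 65.5 = -1.5
x=59: ŷ = 10 + 1.5·59 = 98.5; e = 99 − 98.5 = 0.5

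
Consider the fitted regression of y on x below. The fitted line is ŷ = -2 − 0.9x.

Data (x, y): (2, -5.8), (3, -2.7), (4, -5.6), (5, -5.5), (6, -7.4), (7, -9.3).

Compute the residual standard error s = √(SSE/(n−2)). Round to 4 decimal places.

x=2: ŷ = -2 − 0.9·2 = -3.8; e = -5.8 − (-3.8) = -2
x=3: ŷ = -2 − 0.9·3 = -4.7; e = -2.7 − (-4.7) = 2
x=4: ŷ = -2 − 0.9·4 = -5.6; e = -5.6 − (-5.6) = 0
x=5: ŷ = -2 − 0.9·5 = -6.5; e = -5.5 − (-6.5) = 1
x=6: ŷ = -2 − 0.9·6 = -7.4; e = -7.4 − (-7.4) = 0
x=7: ŷ = -2 − 0.9·7 = -8.3; e = -9.3 − (-8.3) = -1
SSE = 4 + 4 + 0 + 1 + 0 + 1 = 10
s = √(10/4) = √2.5 ≈ 1.5811

s = 1.5811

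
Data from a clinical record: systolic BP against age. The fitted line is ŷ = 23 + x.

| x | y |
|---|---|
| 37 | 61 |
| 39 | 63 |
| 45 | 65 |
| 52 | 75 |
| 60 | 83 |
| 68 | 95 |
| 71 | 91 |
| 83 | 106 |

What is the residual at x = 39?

e = 1

ŷ = 23 + 39 = 62
e = 63 − 62 = 1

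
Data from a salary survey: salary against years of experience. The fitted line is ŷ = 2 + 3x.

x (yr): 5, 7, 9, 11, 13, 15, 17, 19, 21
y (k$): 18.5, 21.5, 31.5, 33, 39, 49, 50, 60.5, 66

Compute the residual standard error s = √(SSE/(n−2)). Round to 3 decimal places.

s = 2.236

x=5: ŷ = 2 + 3·5 = 17; r = 18.5 − 17 = 1.5
x=7: ŷ = 2 + 3·7 = 23; r = 21.5 − 23 = -1.5
x=9: ŷ = 2 + 3·9 = 29; r = 31.5 − 29 = 2.5
x=11: ŷ = 2 + 3·11 = 35; r = 33 − 35 = -2
x=13: ŷ = 2 + 3·13 = 41; r = 39 − 41 = -2
x=15: ŷ = 2 + 3·15 = 47; r = 49 − 47 = 2
x=17: ŷ = 2 + 3·17 = 53; r = 50 − 53 = -3
x=19: ŷ = 2 + 3·19 = 59; r = 60.5 − 59 = 1.5
x=21: ŷ = 2 + 3·21 = 65; r = 66 − 65 = 1
SSE = 2.25 + 2.25 + 6.25 + 4 + 4 + 4 + 9 + 2.25 + 1 = 35
s = √(35/7) = √5 ≈ 2.236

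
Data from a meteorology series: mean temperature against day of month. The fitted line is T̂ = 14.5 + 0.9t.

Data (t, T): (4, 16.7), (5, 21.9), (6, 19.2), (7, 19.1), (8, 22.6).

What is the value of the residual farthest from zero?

t=4: T̂ = 14.5 + 0.9·4 = 18.1; r = 16.7 − 18.1 = -1.4
t=5: T̂ = 14.5 + 0.9·5 = 19; r = 21.9 − 19 = 2.9
t=6: T̂ = 14.5 + 0.9·6 = 19.9; r = 19.2 − 19.9 = -0.7
t=7: T̂ = 14.5 + 0.9·7 = 20.8; r = 19.1 − 20.8 = -1.7
t=8: T̂ = 14.5 + 0.9·8 = 21.7; r = 22.6 − 21.7 = 0.9
Largest |r| is 2.9 at t = 5, residual 2.9.

r = 2.9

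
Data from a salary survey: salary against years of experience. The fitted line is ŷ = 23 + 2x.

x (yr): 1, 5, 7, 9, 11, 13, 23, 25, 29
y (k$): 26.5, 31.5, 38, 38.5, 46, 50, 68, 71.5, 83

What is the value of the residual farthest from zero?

e = -2.5

x=1: ŷ = 23 + 2·1 = 25; e = 26.5 − 25 = 1.5
x=5: ŷ = 23 + 2·5 = 33; e = 31.5 − 33 = -1.5
x=7: ŷ = 23 + 2·7 = 37; e = 38 − 37 = 1
x=9: ŷ = 23 + 2·9 = 41; e = 38.5 − 41 = -2.5
x=11: ŷ = 23 + 2·11 = 45; e = 46 − 45 = 1
x=13: ŷ = 23 + 2·13 = 49; e = 50 − 49 = 1
x=23: ŷ = 23 + 2·23 = 69; e = 68 − 69 = -1
x=25: ŷ = 23 + 2·25 = 73; e = 71.5 − 73 = -1.5
x=29: ŷ = 23 + 2·29 = 81; e = 83 − 81 = 2
Largest |e| is 2.5 at x = 9, residual -2.5.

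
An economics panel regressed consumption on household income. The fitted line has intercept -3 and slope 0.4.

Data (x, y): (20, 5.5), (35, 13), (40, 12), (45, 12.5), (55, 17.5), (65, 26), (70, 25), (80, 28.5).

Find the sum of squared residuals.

SSE = 23

x=20: ŷ = -3 + 0.4·20 = 5; e = 5.5 − 5 = 0.5
x=35: ŷ = -3 + 0.4·35 = 11; e = 13 − 11 = 2
x=40: ŷ = -3 + 0.4·40 = 13; e = 12 − 13 = -1
x=45: ŷ = -3 + 0.4·45 = 15; e = 12.5 − 15 = -2.5
x=55: ŷ = -3 + 0.4·55 = 19; e = 17.5 − 19 = -1.5
x=65: ŷ = -3 + 0.4·65 = 23; e = 26 − 23 = 3
x=70: ŷ = -3 + 0.4·70 = 25; e = 25 − 25 = 0
x=80: ŷ = -3 + 0.4·80 = 29; e = 28.5 − 29 = -0.5
SSE = 0.25 + 4 + 1 + 6.25 + 2.25 + 9 + 0 + 0.25 = 23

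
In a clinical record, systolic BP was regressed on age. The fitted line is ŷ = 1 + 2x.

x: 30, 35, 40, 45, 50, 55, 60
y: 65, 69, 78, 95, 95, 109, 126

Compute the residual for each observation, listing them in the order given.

4, -2, -3, 4, -6, -2, 5

x=30: ŷ = 1 + 2·30 = 61; e = 65 − 61 = 4
x=35: ŷ = 1 + 2·35 = 71; e = 69 − 71 = -2
x=40: ŷ = 1 + 2·40 = 81; e = 78 − 81 = -3
x=45: ŷ = 1 + 2·45 = 91; e = 95 − 91 = 4
x=50: ŷ = 1 + 2·50 = 101; e = 95 − 101 = -6
x=55: ŷ = 1 + 2·55 = 111; e = 109 − 111 = -2
x=60: ŷ = 1 + 2·60 = 121; e = 126 − 121 = 5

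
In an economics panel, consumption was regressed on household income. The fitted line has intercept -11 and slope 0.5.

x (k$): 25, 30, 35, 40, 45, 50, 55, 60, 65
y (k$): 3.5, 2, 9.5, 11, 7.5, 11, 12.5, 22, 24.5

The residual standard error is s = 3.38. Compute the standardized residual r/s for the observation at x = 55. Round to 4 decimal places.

ŷ = -11 + 0.5·55 = 16.5
r = 12.5 − 16.5 = -4
r/s = -4 / 3.38 = -1.1834

-1.1834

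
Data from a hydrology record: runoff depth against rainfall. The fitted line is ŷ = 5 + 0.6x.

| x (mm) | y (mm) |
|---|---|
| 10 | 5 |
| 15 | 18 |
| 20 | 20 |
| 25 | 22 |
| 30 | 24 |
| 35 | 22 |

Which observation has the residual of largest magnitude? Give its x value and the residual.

x = 10, e = -6

x=10: ŷ = 5 + 0.6·10 = 11; e = 5 − 11 = -6
x=15: ŷ = 5 + 0.6·15 = 14; e = 18 − 14 = 4
x=20: ŷ = 5 + 0.6·20 = 17; e = 20 − 17 = 3
x=25: ŷ = 5 + 0.6·25 = 20; e = 22 − 20 = 2
x=30: ŷ = 5 + 0.6·30 = 23; e = 24 − 23 = 1
x=35: ŷ = 5 + 0.6·35 = 26; e = 22 − 26 = -4
Largest |e| is 6 at x = 10, residual -6.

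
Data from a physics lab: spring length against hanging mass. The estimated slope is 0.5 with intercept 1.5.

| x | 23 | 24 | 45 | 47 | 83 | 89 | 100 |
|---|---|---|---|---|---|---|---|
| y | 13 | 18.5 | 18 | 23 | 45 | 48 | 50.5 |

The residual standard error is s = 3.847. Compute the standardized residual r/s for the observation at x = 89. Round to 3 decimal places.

0.520

ŷ = 1.5 + 0.5·89 = 46
r = 48 − 46 = 2
r/s = 2 / 3.847 = 0.520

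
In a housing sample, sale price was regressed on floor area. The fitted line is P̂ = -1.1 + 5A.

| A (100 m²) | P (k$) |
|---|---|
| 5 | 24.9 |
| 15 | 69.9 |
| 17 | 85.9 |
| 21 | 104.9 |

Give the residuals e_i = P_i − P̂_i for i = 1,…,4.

1, -4, 2, 1

A=5: P̂ = -1.1 + 5·5 = 23.9; e = 24.9 − 23.9 = 1
A=15: P̂ = -1.1 + 5·15 = 73.9; e = 69.9 − 73.9 = -4
A=17: P̂ = -1.1 + 5·17 = 83.9; e = 85.9 − 83.9 = 2
A=21: P̂ = -1.1 + 5·21 = 103.9; e = 104.9 − 103.9 = 1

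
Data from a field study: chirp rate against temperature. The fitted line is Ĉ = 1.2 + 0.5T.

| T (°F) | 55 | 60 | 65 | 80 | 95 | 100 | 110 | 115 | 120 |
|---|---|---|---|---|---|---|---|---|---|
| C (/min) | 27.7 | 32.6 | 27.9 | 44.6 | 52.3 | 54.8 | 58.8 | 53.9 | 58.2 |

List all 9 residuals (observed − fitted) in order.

T=55: Ĉ = 1.2 + 0.5·55 = 28.7; r = 27.7 − 28.7 = -1
T=60: Ĉ = 1.2 + 0.5·60 = 31.2; r = 32.6 − 31.2 = 1.4
T=65: Ĉ = 1.2 + 0.5·65 = 33.7; r = 27.9 − 33.7 = -5.8
T=80: Ĉ = 1.2 + 0.5·80 = 41.2; r = 44.6 − 41.2 = 3.4
T=95: Ĉ = 1.2 + 0.5·95 = 48.7; r = 52.3 − 48.7 = 3.6
T=100: Ĉ = 1.2 + 0.5·100 = 51.2; r = 54.8 − 51.2 = 3.6
T=110: Ĉ = 1.2 + 0.5·110 = 56.2; r = 58.8 − 56.2 = 2.6
T=115: Ĉ = 1.2 + 0.5·115 = 58.7; r = 53.9 − 58.7 = -4.8
T=120: Ĉ = 1.2 + 0.5·120 = 61.2; r = 58.2 − 61.2 = -3

-1, 1.4, -5.8, 3.4, 3.6, 3.6, 2.6, -4.8, -3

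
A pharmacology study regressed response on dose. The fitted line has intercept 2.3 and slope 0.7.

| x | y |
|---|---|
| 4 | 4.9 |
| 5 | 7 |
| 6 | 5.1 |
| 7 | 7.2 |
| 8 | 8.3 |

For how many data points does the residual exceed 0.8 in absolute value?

2

x=4: ŷ = 2.3 + 0.7·4 = 5.1; r = 4.9 − 5.1 = -0.2
x=5: ŷ = 2.3 + 0.7·5 = 5.8; r = 7 − 5.8 = 1.2
x=6: ŷ = 2.3 + 0.7·6 = 6.5; r = 5.1 − 6.5 = -1.4
x=7: ŷ = 2.3 + 0.7·7 = 7.2; r = 7.2 − 7.2 = 0
x=8: ŷ = 2.3 + 0.7·8 = 7.9; r = 8.3 − 7.9 = 0.4
|r| > 0.8: x=5 (|r|=1.2), x=6 (|r|=1.4) → 2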